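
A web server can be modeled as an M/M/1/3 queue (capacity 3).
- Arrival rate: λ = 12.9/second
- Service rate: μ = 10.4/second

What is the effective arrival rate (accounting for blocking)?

ρ = λ/μ = 12.9/10.4 = 1.2404
P₀ = (1-ρ)/(1-ρ^(K+1)) = (1-1.2404)/(1-1.2404^4) = -0.2404/-1.3673 = 0.1758
P_K = P₀×ρ^K = 0.17583 × 1.2404^3 = 0.17583 × 1.9085 = 0.3356
λ_eff = λ(1-P_K) = 12.9 × (1 - 0.33555) = 12.9 × 0.66445 = 8.5714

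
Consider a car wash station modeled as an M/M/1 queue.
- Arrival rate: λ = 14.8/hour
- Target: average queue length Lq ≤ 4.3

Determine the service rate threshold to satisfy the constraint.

For M/M/1: Lq = λ²/(μ(μ-λ))
Need Lq ≤ 4.3, i.e. μ(μ-λ) ≥ λ²/4.3
μ² - 14.8μ - 219.04/4.3 ≥ 0  →  μ² - 14.8μ - 50.93953 ≥ 0
Quadratic formula (positive root): μ = [λ + √(λ² + 4×50.93953)]/2
Discriminant: 219.04 + 4×50.93953 = 422.7981, √422.7981 = 20.5621
μ ≥ (14.8 + 20.5621)/2 = 17.6810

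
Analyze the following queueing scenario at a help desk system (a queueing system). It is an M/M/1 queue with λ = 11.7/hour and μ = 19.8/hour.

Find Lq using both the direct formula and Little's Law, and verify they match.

Method 1 (direct): Lq = λ²/(μ(μ-λ)) = 136.89/(19.8 × 8.10) = 0.8535

Method 2 (Little's Law):
W = 1/(μ-λ) = 1/8.10 = 0.12346
Wq = W - 1/μ = 0.12346 - 0.050505 = 0.07295
Lq = λWq = 11.7 × 0.07295 = 0.8535 ✔ (matches Method 1)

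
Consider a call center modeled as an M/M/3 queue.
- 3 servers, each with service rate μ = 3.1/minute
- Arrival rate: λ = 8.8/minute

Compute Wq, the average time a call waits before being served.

Traffic intensity: ρ = λ/(cμ) = 8.8/(3×3.1) = 0.9462
Since ρ = 0.9462 < 1, system is stable.
Offered load a = λ/μ = cρ = 8.8/3.1 = 2.8387
P₀ = [ Σₙ₌₀^2 aⁿ/n! + a^3/(3!(1-ρ)) ]⁻¹
Σ = a^0/0! + a^1/1! + a^2/2! = 1.0000 + 2.8387 + 4.0291 = 7.8678
a^3/(3!(1-ρ)) = 22.87510/(6 × 0.05376344) = 70.9128
P₀ = 1/(7.8678 + 70.9128) = 0.01269
Lq = P₀·a^3·ρ / (3!(1-ρ)²) = 0.0126935 × 22.8751 × 0.946237 / (6 × 0.00289051) = 15.8423
Wq = Lq/λ = 15.8423/8.8 = 1.8003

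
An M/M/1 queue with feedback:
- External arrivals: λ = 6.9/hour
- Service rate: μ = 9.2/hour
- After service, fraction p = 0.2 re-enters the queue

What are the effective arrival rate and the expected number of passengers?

Effective arrival rate: λ_eff = λ/(1-p) = 6.9/(1-0.2) = 6.9/0.80 = 8.6250
ρ = λ_eff/μ = 8.6250/9.2 = 0.9375
L = ρ/(1-ρ) = 0.9375/(1-0.9375) = 15.0000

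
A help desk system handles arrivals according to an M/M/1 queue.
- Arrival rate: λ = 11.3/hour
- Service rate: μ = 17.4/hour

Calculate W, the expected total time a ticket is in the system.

First, compute utilization: ρ = λ/μ = 11.3/17.4 = 0.6494
For M/M/1: W = 1/(μ-λ)
W = 1/(17.4-11.3) = 1/6.10
W = 0.1639 hours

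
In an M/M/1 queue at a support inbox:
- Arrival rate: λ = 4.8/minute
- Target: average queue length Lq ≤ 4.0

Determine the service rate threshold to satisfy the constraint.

For M/M/1: Lq = λ²/(μ(μ-λ))
Need Lq ≤ 4.0, i.e. μ(μ-λ) ≥ λ²/4.0
μ² - 4.8μ - 23.04/4.0 ≥ 0  →  μ² - 4.8μ - 5.7600 ≥ 0
Quadratic formula (positive root): μ = [λ + √(λ² + 4×5.7600)]/2
Discriminant: 23.04 + 4×5.7600 = 46.0800, √46.0800 = 6.7882
μ ≥ (4.8 + 6.7882)/2 = 5.7941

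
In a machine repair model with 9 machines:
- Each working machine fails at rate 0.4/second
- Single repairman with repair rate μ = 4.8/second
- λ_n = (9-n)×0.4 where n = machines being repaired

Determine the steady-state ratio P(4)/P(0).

P(4)/P(0) = ∏_{i=0}^{4-1} λ_i/μ_{i+1}
= (9-0)×0.4/4.8 × (9-1)×0.4/4.8 × (9-2)×0.4/4.8 × (9-3)×0.4/4.8
= 0.1458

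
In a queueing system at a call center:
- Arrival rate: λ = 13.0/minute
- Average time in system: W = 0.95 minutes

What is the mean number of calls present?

Little's Law: L = λW
L = 13.0 × 0.95 = 12.3500 calls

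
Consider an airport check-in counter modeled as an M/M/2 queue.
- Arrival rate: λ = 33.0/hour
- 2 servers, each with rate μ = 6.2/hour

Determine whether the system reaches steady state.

Stability requires ρ = λ/(cμ) < 1
ρ = 33.0/(2 × 6.2) = 33.0/12.40 = 2.6613
Since 2.6613 ≥ 1, the system is UNSTABLE.
Need c > λ/μ = 33.0/6.2 = 5.32.
Minimum servers needed: c = 6.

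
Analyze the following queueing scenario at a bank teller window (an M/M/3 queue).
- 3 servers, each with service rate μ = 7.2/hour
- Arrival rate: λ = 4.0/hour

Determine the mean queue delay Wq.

Traffic intensity: ρ = λ/(cμ) = 4.0/(3×7.2) = 0.1852
Since ρ = 0.1852 < 1, system is stable.
Offered load a = λ/μ = cρ = 4.0/7.2 = 0.5556
P₀ = [ Σₙ₌₀^2 aⁿ/n! + a^3/(3!(1-ρ)) ]⁻¹
Σ = a^0/0! + a^1/1! + a^2/2! = 1.0000 + 0.5556 + 0.1543 = 1.7099
a^3/(3!(1-ρ)) = 0.17147/(6 × 0.81481) = 0.03507
P₀ = 1/(1.7099 + 0.03507) = 0.5731
Lq = P₀·a^3·ρ / (3!(1-ρ)²) = 0.57308 × 0.17147 × 0.18519 / (6 × 0.66392) = 0.004568
Wq = Lq/λ = 0.004568/4.0 = 0.001142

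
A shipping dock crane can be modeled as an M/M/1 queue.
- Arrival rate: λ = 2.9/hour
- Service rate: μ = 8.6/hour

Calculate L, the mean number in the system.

ρ = λ/μ = 2.9/8.6 = 0.3372
For M/M/1: L = λ/(μ-λ)
L = 2.9/(8.6-2.9) = 2.9/5.70
L = 0.5088 containers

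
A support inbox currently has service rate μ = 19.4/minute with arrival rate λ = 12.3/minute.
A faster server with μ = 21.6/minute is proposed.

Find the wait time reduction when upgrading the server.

System 1: ρ₁ = 12.3/19.4 = 0.6340, W₁ = 1/(19.4-12.3) = 0.14085
System 2: ρ₂ = 12.3/21.6 = 0.5694, W₂ = 1/(21.6-12.3) = 0.10753
Improvement: (W₁-W₂)/W₁ = (0.14085-0.10753)/0.14085 = 23.66%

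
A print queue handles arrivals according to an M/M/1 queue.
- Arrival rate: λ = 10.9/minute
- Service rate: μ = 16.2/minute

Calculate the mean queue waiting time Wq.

First, compute utilization: ρ = λ/μ = 10.9/16.2 = 0.6728
For M/M/1: Wq = λ/(μ(μ-λ))
Wq = 10.9/(16.2 × (16.2-10.9))
Wq = 10.9/(16.2 × 5.30)
Wq = 0.1270 minutes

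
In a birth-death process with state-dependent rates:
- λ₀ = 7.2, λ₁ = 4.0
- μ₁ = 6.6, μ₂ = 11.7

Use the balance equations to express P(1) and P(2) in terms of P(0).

Balance equations:
State 0: λ₀P₀ = μ₁P₁ → P₁ = (λ₀/μ₁)P₀ = (7.2/6.6)P₀ = 1.0909P₀
State 1: P₂ = (λ₀λ₁)/(μ₁μ₂)P₀ = (7.2×4.0)/(6.6×11.7)P₀ = 0.3730P₀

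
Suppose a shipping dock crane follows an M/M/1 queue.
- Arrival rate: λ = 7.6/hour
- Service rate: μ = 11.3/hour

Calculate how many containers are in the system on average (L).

ρ = λ/μ = 7.6/11.3 = 0.6726
For M/M/1: L = λ/(μ-λ)
L = 7.6/(11.3-7.6) = 7.6/3.70
L = 2.0541 containers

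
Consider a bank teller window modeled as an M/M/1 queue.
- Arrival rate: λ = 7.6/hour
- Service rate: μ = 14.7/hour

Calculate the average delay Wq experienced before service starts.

First, compute utilization: ρ = λ/μ = 7.6/14.7 = 0.5170
For M/M/1: Wq = λ/(μ(μ-λ))
Wq = 7.6/(14.7 × (14.7-7.6))
Wq = 7.6/(14.7 × 7.10)
Wq = 0.07282 hours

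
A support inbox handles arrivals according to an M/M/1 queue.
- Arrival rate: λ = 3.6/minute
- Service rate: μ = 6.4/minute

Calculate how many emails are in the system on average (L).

ρ = λ/μ = 3.6/6.4 = 0.5625
For M/M/1: L = λ/(μ-λ)
L = 3.6/(6.4-3.6) = 3.6/2.80
L = 1.2857 emails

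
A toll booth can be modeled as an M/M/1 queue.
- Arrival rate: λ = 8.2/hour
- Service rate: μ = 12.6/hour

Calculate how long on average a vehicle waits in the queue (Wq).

First, compute utilization: ρ = λ/μ = 8.2/12.6 = 0.6508
For M/M/1: Wq = λ/(μ(μ-λ))
Wq = 8.2/(12.6 × (12.6-8.2))
Wq = 8.2/(12.6 × 4.40)
Wq = 0.1479 hours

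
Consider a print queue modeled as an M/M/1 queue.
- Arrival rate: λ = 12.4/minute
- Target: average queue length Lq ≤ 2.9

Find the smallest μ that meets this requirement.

For M/M/1: Lq = λ²/(μ(μ-λ))
Need Lq ≤ 2.9, i.e. μ(μ-λ) ≥ λ²/2.9
μ² - 12.4μ - 153.76/2.9 ≥ 0  →  μ² - 12.4μ - 53.0207 ≥ 0
Quadratic formula (positive root): μ = [λ + √(λ² + 4×53.0207)]/2
Discriminant: 153.76 + 4×53.0207 = 365.8428, √365.8428 = 19.1270
μ ≥ (12.4 + 19.1270)/2 = 15.7635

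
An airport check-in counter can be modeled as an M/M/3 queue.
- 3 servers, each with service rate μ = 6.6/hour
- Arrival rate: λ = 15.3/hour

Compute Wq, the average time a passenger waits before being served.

Traffic intensity: ρ = λ/(cμ) = 15.3/(3×6.6) = 0.7727
Since ρ = 0.7727 < 1, system is stable.
Offered load a = λ/μ = cρ = 15.3/6.6 = 2.3182
P₀ = [ Σₙ₌₀^2 aⁿ/n! + a^3/(3!(1-ρ)) ]⁻¹
Σ = a^0/0! + a^1/1! + a^2/2! = 1.0000 + 2.3182 + 2.6870 = 6.0052
a^3/(3!(1-ρ)) = 12.4578/(6 × 0.227273) = 9.1357
P₀ = 1/(6.0052 + 9.1357) = 0.06605
Lq = P₀·a^3·ρ / (3!(1-ρ)²) = 0.066046 × 12.4578 × 0.77273 / (6 × 0.051653) = 2.0515
Wq = Lq/λ = 2.0515/15.3 = 0.1341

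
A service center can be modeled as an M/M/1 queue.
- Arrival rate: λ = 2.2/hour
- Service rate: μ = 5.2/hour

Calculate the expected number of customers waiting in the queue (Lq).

ρ = λ/μ = 2.2/5.2 = 0.4231
For M/M/1: Lq = λ²/(μ(μ-λ))
Lq = 4.84/(5.2 × 3.00)
Lq = 0.3103 customers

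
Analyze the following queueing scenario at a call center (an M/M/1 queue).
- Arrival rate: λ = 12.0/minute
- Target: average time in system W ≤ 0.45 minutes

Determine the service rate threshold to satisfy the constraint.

For M/M/1: W = 1/(μ-λ)
Need W ≤ 0.45, so 1/(μ-λ) ≤ 0.45
μ - λ ≥ 1/0.45 = 2.2222
μ ≥ 12.0 + 2.2222 = 14.2222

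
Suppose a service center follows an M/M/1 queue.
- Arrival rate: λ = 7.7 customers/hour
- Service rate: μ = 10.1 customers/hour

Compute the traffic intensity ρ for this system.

Server utilization: ρ = λ/μ
ρ = 7.7/10.1 = 0.7624
The server is busy 76.24% of the time.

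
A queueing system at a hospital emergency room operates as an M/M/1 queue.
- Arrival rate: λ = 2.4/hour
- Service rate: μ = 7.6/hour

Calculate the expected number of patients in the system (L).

ρ = λ/μ = 2.4/7.6 = 0.3158
For M/M/1: L = λ/(μ-λ)
L = 2.4/(7.6-2.4) = 2.4/5.20
L = 0.4615 patients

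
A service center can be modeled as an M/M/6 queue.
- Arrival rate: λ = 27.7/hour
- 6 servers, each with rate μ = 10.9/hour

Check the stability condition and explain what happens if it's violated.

Stability requires ρ = λ/(cμ) < 1
ρ = 27.7/(6 × 10.9) = 27.7/65.40 = 0.4235
Since 0.4235 < 1, the system is STABLE.
The servers are busy 42.35% of the time.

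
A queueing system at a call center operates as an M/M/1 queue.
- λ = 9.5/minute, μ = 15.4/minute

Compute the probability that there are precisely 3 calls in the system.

ρ = λ/μ = 9.5/15.4 = 0.6169
P(n) = (1-ρ)ρⁿ
P(3) = (1-0.6169) × 0.6169^3
P(3) = 0.38310 × 0.23477
P(3) = 0.08994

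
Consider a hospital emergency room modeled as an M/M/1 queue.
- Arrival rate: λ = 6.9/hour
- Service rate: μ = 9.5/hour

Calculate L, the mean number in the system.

ρ = λ/μ = 6.9/9.5 = 0.7263
For M/M/1: L = λ/(μ-λ)
L = 6.9/(9.5-6.9) = 6.9/2.60
L = 2.6538 patients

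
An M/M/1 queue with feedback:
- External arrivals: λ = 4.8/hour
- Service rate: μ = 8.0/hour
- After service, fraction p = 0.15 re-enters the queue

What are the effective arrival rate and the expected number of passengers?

Effective arrival rate: λ_eff = λ/(1-p) = 4.8/(1-0.15) = 4.8/0.85 = 5.64706
ρ = λ_eff/μ = 5.64706/8.0 = 0.70588
L = ρ/(1-ρ) = 0.70588/(1-0.70588) = 2.4000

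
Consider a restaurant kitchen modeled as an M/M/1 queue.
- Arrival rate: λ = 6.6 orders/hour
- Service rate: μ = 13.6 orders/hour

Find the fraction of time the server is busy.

Server utilization: ρ = λ/μ
ρ = 6.6/13.6 = 0.4853
The server is busy 48.53% of the time.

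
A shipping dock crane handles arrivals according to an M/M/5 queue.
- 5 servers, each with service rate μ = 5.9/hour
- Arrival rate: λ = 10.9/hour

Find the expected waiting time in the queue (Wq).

Traffic intensity: ρ = λ/(cμ) = 10.9/(5×5.9) = 0.3695
Since ρ = 0.3695 < 1, system is stable.
Offered load a = λ/μ = cρ = 10.9/5.9 = 1.8475
P₀ = [ Σₙ₌₀^4 aⁿ/n! + a^5/(5!(1-ρ)) ]⁻¹
Σ = a^0/0! + a^1/1! + a^2/2! + a^3/3! + a^4/4! = 1.0000 + 1.8475 + 1.7065 + 1.0509 + 0.4854 = 6.0903
a^5/(5!(1-ρ)) = 21.5215/(120 × 0.63051) = 0.2844
P₀ = 1/(6.0903 + 0.2844) = 0.1569
Lq = P₀·a^5·ρ / (5!(1-ρ)²) = 0.15687 × 21.5215 × 0.36949 / (120 × 0.39754) = 0.02615
Wq = Lq/λ = 0.02615/10.9 = 0.002399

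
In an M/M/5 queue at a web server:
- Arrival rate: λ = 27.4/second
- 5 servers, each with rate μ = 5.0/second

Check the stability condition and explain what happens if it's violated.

Stability requires ρ = λ/(cμ) < 1
ρ = 27.4/(5 × 5.0) = 27.4/25.00 = 1.0960
Since 1.0960 ≥ 1, the system is UNSTABLE.
Need c > λ/μ = 27.4/5.0 = 5.48.
Minimum servers needed: c = 6.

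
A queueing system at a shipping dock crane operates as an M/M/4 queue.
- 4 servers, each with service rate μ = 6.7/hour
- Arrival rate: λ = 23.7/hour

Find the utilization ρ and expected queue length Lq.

Traffic intensity: ρ = λ/(cμ) = 23.7/(4×6.7) = 0.8843
Since ρ = 0.8843 < 1, system is stable.
Offered load a = λ/μ = cρ = 23.7/6.7 = 3.5373
P₀ = [ Σₙ₌₀^3 aⁿ/n! + a^4/(4!(1-ρ)) ]⁻¹
Σ = a^0/0! + a^1/1! + a^2/2! + a^3/3! = 1.0000 + 3.5373 + 6.2563 + 7.3768 = 18.1704
a^4/(4!(1-ρ)) = 156.5648/(24 × 0.1156716) = 56.3970
P₀ = 1/(18.1704 + 56.3970) = 0.01341
Lq = P₀·a^4·ρ / (4!(1-ρ)²) = 0.0134107 × 156.5648 × 0.884328 / (24 × 0.0133799) = 5.7822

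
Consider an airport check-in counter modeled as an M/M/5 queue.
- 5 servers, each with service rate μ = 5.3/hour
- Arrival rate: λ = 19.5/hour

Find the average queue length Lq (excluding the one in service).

Traffic intensity: ρ = λ/(cμ) = 19.5/(5×5.3) = 0.7358
Since ρ = 0.7358 < 1, system is stable.
Offered load a = λ/μ = cρ = 19.5/5.3 = 3.6792
P₀ = [ Σₙ₌₀^4 aⁿ/n! + a^5/(5!(1-ρ)) ]⁻¹
Σ = a^0/0! + a^1/1! + a^2/2! + a^3/3! + a^4/4! = 1.0000 + 3.6792 + 6.7684 + 8.3009 + 7.6353 = 27.3838
a^5/(5!(1-ρ)) = 674.2077/(120 × 0.264151) = 21.2696
P₀ = 1/(27.3838 + 21.2696) = 0.02055
Lq = P₀·a^5·ρ / (5!(1-ρ)²) = 0.020554 × 674.2077 × 0.73585 / (120 × 0.069776) = 1.2178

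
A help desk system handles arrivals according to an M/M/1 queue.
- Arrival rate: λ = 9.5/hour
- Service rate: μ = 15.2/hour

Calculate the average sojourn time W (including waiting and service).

First, compute utilization: ρ = λ/μ = 9.5/15.2 = 0.6250
For M/M/1: W = 1/(μ-λ)
W = 1/(15.2-9.5) = 1/5.70
W = 0.1754 hours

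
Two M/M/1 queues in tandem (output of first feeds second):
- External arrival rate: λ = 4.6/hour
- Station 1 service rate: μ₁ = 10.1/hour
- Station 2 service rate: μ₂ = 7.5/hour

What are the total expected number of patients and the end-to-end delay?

By Jackson's theorem, each station behaves as independent M/M/1.
Station 1: ρ₁ = 4.6/10.1 = 0.4554, L₁ = ρ₁/(1-ρ₁) = λ/(μ₁-λ) = 4.6/5.50 = 0.836364
Station 2: ρ₂ = 4.6/7.5 = 0.6133, L₂ = ρ₂/(1-ρ₂) = λ/(μ₂-λ) = 4.6/2.90 = 1.58621
Total: L = L₁ + L₂ = 0.836364 + 1.58621 = 2.42257
W = L/λ = 2.42257/4.6 = 0.5266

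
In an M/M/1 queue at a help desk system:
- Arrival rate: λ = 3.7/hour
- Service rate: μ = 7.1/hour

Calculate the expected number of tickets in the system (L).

ρ = λ/μ = 3.7/7.1 = 0.5211
For M/M/1: L = λ/(μ-λ)
L = 3.7/(7.1-3.7) = 3.7/3.40
L = 1.0882 tickets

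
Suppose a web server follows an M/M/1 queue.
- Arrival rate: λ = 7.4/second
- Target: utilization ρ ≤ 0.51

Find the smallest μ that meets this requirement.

ρ = λ/μ, so μ = λ/ρ
μ ≥ 7.4/0.51 = 14.5098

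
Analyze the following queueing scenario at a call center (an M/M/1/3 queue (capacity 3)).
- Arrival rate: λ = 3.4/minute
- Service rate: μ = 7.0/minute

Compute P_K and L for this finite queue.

ρ = λ/μ = 3.4/7.0 = 0.4857
P₀ = (1-ρ)/(1-ρ^(K+1)) = (1-0.4857)/(1-0.4857^4) = 0.5143/0.9443 = 0.5446
P_K = P₀×ρ^K = 0.54461 × 0.4857^3 = 0.54461 × 0.11458 = 0.06240
Blocking probability P_3 = 0.06240 (6.24%)
L = ρ[1 - (K+1)ρ^K + Kρ^(K+1)] / [(1-ρ)(1-ρ^(K+1))]
L = 0.4857 × (1 - 4×0.11458 + 3×0.055651) / ((1 - 0.4857) × (1 - 0.055651)) = 0.7087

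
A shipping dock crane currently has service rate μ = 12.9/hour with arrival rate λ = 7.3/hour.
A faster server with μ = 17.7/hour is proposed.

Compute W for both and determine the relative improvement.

System 1: ρ₁ = 7.3/12.9 = 0.5659, W₁ = 1/(12.9-7.3) = 0.17857
System 2: ρ₂ = 7.3/17.7 = 0.4124, W₂ = 1/(17.7-7.3) = 0.096154
Improvement: (W₁-W₂)/W₁ = (0.17857-0.096154)/0.17857 = 46.15%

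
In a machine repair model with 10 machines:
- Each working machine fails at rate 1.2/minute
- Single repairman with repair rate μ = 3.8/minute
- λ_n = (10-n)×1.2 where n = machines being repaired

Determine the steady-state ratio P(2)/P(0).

P(2)/P(0) = ∏_{i=0}^{2-1} λ_i/μ_{i+1}
= (10-0)×1.2/3.8 × (10-1)×1.2/3.8
= 8.9751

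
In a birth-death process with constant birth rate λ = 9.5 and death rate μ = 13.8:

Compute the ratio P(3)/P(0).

For constant rates: P(n)/P(0) = (λ/μ)^n
P(3)/P(0) = (9.5/13.8)^3 = 0.6884^3 = 0.3262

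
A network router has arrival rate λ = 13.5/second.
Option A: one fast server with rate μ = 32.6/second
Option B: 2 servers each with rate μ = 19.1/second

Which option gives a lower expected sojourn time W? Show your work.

Option A: single server μ = 32.6 (M/M/1)
  ρ_A = 13.5/32.6 = 0.4141
  W_A = 1/(μ-λ) = 1/(32.6-13.5) = 1/19.10 = 0.05236

Option B: 2 servers μ = 19.1 (M/M/2)
  ρ_B = λ/(cμ) = 13.5/(2×19.1) = 0.3534
  Offered load a = λ/μ = cρ = 13.5/19.1 = 0.7068
  P₀ = [ Σₙ₌₀^1 aⁿ/n! + a^2/(2!(1-ρ)) ]⁻¹
  Σ = a^0/0! + a^1/1! = 1.0000 + 0.7068 = 1.7068
  a^2/(2!(1-ρ)) = 0.4996/(2 × 0.6466) = 0.3863
  P₀ = 1/(1.7068 + 0.3863) = 0.4778
  Lq = P₀·a^2·ρ / (2!(1-ρ)²) = 0.4778 × 0.4996 × 0.3534 / (2 × 0.4181) = 0.1009
  Wq_B = Lq/λ = 0.10087/13.5 = 0.007472
  W_B = Wq_B + 1/μ = 0.007472 + 0.05236 = 0.05983

Since W_A = 0.05236 < W_B = 0.05983, Option A (single fast server) has the shorter time in system.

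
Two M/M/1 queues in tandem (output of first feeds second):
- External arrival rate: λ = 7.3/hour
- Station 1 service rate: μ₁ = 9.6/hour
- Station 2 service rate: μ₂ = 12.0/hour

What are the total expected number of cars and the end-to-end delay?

By Jackson's theorem, each station behaves as independent M/M/1.
Station 1: ρ₁ = 7.3/9.6 = 0.7604, L₁ = ρ₁/(1-ρ₁) = λ/(μ₁-λ) = 7.3/2.30 = 3.1739
Station 2: ρ₂ = 7.3/12.0 = 0.6083, L₂ = ρ₂/(1-ρ₂) = λ/(μ₂-λ) = 7.3/4.70 = 1.5532
Total: L = L₁ + L₂ = 3.1739 + 1.5532 = 4.7271
W = L/λ = 4.7271/7.3 = 0.6475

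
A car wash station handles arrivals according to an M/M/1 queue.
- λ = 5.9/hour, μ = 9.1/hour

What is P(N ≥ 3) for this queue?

ρ = λ/μ = 5.9/9.1 = 0.64835
P(N ≥ n) = ρⁿ
P(N ≥ 3) = 0.64835^3
P(N ≥ 3) = 0.2725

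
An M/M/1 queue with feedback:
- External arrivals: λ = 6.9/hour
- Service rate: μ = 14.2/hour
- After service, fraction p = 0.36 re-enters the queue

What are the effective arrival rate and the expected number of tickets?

Effective arrival rate: λ_eff = λ/(1-p) = 6.9/(1-0.36) = 6.9/0.64 = 10.78125
ρ = λ_eff/μ = 10.78125/14.2 = 0.759243
L = ρ/(1-ρ) = 0.759243/(1-0.759243) = 3.1536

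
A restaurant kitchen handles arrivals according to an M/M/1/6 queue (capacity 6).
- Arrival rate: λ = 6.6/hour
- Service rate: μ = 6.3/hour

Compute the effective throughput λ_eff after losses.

ρ = λ/μ = 6.6/6.3 = 1.0476
P₀ = (1-ρ)/(1-ρ^(K+1)) = (1-1.0476)/(1-1.0476^7) = -0.04760/-0.3847 = 0.1237
P_K = P₀×ρ^K = 0.1237 × 1.0476^6 = 0.1237 × 1.3218 = 0.1635
λ_eff = λ(1-P_K) = 6.6 × (1 - 0.16354) = 6.6 × 0.83646 = 5.5206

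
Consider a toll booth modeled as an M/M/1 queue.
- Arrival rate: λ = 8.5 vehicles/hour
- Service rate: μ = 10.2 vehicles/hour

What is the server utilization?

Server utilization: ρ = λ/μ
ρ = 8.5/10.2 = 0.8333
The server is busy 83.33% of the time.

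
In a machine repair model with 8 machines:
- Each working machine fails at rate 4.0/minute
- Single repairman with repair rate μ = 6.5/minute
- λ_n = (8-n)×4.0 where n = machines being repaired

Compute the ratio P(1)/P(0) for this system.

P(1)/P(0) = ∏_{i=0}^{1-1} λ_i/μ_{i+1}
= (8-0)×4.0/6.5
= 4.9231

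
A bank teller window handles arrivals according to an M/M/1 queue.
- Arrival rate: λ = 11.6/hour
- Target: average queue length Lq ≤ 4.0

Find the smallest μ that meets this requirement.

For M/M/1: Lq = λ²/(μ(μ-λ))
Need Lq ≤ 4.0, i.e. μ(μ-λ) ≥ λ²/4.0
μ² - 11.6μ - 134.56/4.0 ≥ 0  →  μ² - 11.6μ - 33.6400 ≥ 0
Quadratic formula (positive root): μ = [λ + √(λ² + 4×33.6400)]/2
Discriminant: 134.56 + 4×33.6400 = 269.1200, √269.1200 = 16.4049
μ ≥ (11.6 + 16.4049)/2 = 14.0024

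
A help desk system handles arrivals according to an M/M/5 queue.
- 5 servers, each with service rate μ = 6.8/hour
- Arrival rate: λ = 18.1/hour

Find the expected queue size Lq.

Traffic intensity: ρ = λ/(cμ) = 18.1/(5×6.8) = 0.5324
Since ρ = 0.5324 < 1, system is stable.
Offered load a = λ/μ = cρ = 18.1/6.8 = 2.6618
P₀ = [ Σₙ₌₀^4 aⁿ/n! + a^5/(5!(1-ρ)) ]⁻¹
Σ = a^0/0! + a^1/1! + a^2/2! + a^3/3! + a^4/4! = 1.0000 + 2.6618 + 3.5425 + 3.1431 + 2.0915 = 12.4389
a^5/(5!(1-ρ)) = 133.6129/(120 × 0.46765) = 2.3809
P₀ = 1/(12.4389 + 2.3809) = 0.06748
Lq = P₀·a^5·ρ / (5!(1-ρ)²) = 0.06748 × 133.6129 × 0.5324 / (120 × 0.2187) = 0.1829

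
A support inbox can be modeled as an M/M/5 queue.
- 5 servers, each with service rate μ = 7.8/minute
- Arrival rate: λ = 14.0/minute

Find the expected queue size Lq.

Traffic intensity: ρ = λ/(cμ) = 14.0/(5×7.8) = 0.3590
Since ρ = 0.3590 < 1, system is stable.
Offered load a = λ/μ = cρ = 14.0/7.8 = 1.7949
P₀ = [ Σₙ₌₀^4 aⁿ/n! + a^5/(5!(1-ρ)) ]⁻¹
Σ = a^0/0! + a^1/1! + a^2/2! + a^3/3! + a^4/4! = 1.0000 + 1.7949 + 1.6108 + 0.9637 + 0.4324 = 5.8018
a^5/(5!(1-ρ)) = 18.6280/(120 × 0.6410) = 0.2422
P₀ = 1/(5.8018 + 0.2422) = 0.1655
Lq = P₀·a^5·ρ / (5!(1-ρ)²) = 0.16545 × 18.6280 × 0.35897 / (120 × 0.41091) = 0.02244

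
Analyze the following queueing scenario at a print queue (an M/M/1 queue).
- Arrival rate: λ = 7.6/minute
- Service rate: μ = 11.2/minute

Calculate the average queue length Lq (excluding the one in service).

ρ = λ/μ = 7.6/11.2 = 0.6786
For M/M/1: Lq = λ²/(μ(μ-λ))
Lq = 57.76/(11.2 × 3.60)
Lq = 1.4325 jobs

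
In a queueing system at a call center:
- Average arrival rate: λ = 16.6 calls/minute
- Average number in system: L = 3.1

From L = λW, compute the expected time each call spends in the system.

Little's Law: L = λW, so W = L/λ
W = 3.1/16.6 = 0.1867 minutes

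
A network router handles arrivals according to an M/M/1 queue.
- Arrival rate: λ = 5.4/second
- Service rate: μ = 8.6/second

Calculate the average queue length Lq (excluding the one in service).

ρ = λ/μ = 5.4/8.6 = 0.6279
For M/M/1: Lq = λ²/(μ(μ-λ))
Lq = 29.16/(8.6 × 3.20)
Lq = 1.0596 packets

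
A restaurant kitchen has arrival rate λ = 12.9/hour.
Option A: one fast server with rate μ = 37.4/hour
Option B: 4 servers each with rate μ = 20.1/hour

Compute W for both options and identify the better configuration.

Option A: single server μ = 37.4 (M/M/1)
  ρ_A = 12.9/37.4 = 0.3449
  W_A = 1/(μ-λ) = 1/(37.4-12.9) = 1/24.50 = 0.04082

Option B: 4 servers μ = 20.1 (M/M/4)
  ρ_B = λ/(cμ) = 12.9/(4×20.1) = 0.1604
  Offered load a = λ/μ = cρ = 12.9/20.1 = 0.6418
  P₀ = [ Σₙ₌₀^3 aⁿ/n! + a^4/(4!(1-ρ)) ]⁻¹
  Σ = a^0/0! + a^1/1! + a^2/2! + a^3/3! = 1.0000 + 0.6418 + 0.2059 + 0.04406 = 1.8918
  a^4/(4!(1-ρ)) = 0.16966/(24 × 0.83955) = 0.008420
  P₀ = 1/(1.8918 + 0.008420) = 0.5263
  Lq = P₀·a^4·ρ / (4!(1-ρ)²) = 0.526256 × 0.169658 × 0.160448 / (24 × 0.704848) = 0.0008468
  Wq_B = Lq/λ = 0.00084683/12.9 = 0.00006565
  W_B = Wq_B + 1/μ = 0.00006565 + 0.04975 = 0.04982

Since W_A = 0.04082 < W_B = 0.04982, Option A (single fast server) has the shorter time in system.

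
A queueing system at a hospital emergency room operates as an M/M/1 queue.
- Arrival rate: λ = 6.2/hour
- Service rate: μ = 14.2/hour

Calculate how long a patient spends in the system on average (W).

First, compute utilization: ρ = λ/μ = 6.2/14.2 = 0.4366
For M/M/1: W = 1/(μ-λ)
W = 1/(14.2-6.2) = 1/8.00
W = 0.1250 hours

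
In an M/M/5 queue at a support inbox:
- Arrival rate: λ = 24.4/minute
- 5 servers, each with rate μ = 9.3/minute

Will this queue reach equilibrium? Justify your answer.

Stability requires ρ = λ/(cμ) < 1
ρ = 24.4/(5 × 9.3) = 24.4/46.50 = 0.5247
Since 0.5247 < 1, the system is STABLE.
The servers are busy 52.47% of the time.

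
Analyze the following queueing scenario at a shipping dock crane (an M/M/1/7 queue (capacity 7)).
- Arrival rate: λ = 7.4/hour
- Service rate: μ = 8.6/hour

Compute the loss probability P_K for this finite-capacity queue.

ρ = λ/μ = 7.4/8.6 = 0.86047
P₀ = (1-ρ)/(1-ρ^(K+1)) = (1-0.86047)/(1-0.86047^8) = 0.13953/0.69947 = 0.1995
P_K = P₀×ρ^K = 0.19948 × 0.86047^7 = 0.19948 × 0.34926 = 0.06967
Blocking probability = 6.97%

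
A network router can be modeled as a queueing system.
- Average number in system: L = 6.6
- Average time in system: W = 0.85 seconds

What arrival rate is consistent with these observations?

Little's Law: L = λW, so λ = L/W
λ = 6.6/0.85 = 7.7647 packets/second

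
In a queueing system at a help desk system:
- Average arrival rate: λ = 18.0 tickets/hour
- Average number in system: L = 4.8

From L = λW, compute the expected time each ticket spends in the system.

Little's Law: L = λW, so W = L/λ
W = 4.8/18.0 = 0.2667 hours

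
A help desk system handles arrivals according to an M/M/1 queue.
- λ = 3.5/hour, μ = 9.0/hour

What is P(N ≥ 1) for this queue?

ρ = λ/μ = 3.5/9.0 = 0.3889
P(N ≥ n) = ρⁿ
P(N ≥ 1) = 0.3889^1
P(N ≥ 1) = 0.3889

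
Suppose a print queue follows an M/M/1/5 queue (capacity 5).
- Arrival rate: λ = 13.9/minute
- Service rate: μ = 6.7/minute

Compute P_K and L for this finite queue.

ρ = λ/μ = 13.9/6.7 = 2.07463
P₀ = (1-ρ)/(1-ρ^(K+1)) = (1-2.07463)/(1-2.07463^6) = -1.0746/-78.7341 = 0.01365
P_K = P₀×ρ^K = 0.01365 × 2.07463^5 = 0.01365 × 38.4329 = 0.5246
Blocking probability P_5 = 0.5246 (52.46%)
L = ρ[1 - (K+1)ρ^K + Kρ^(K+1)] / [(1-ρ)(1-ρ^(K+1))]
L = 2.07463 × (1 - 6×38.4329 + 5×79.7341) / ((1 - 2.07463) × (1 - 79.7341)) = 4.1457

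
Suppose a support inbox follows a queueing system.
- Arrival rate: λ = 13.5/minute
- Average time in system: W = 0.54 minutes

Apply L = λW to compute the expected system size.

Little's Law: L = λW
L = 13.5 × 0.54 = 7.2900 emails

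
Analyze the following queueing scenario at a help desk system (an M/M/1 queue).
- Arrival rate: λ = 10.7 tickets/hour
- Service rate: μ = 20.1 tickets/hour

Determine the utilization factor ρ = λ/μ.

Server utilization: ρ = λ/μ
ρ = 10.7/20.1 = 0.5323
The server is busy 53.23% of the time.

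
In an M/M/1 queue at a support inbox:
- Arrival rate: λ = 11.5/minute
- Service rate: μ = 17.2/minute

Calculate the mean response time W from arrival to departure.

First, compute utilization: ρ = λ/μ = 11.5/17.2 = 0.6686
For M/M/1: W = 1/(μ-λ)
W = 1/(17.2-11.5) = 1/5.70
W = 0.1754 minutes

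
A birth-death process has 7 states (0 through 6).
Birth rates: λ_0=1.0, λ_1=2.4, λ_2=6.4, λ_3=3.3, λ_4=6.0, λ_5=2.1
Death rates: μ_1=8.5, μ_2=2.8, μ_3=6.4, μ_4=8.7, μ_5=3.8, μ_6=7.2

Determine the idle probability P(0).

Ratios P(n)/P(0) = (λ₀···λₙ₋₁)/(μ₁···μₙ):
P(1)/P(0) = (1.0)/(8.5) = 0.11765
P(2)/P(0) = (1.0×2.4)/(8.5×2.8) = 0.10084
P(3)/P(0) = (1.0×2.4×6.4)/(8.5×2.8×6.4) = 0.10084
P(4)/P(0) = (1.0×2.4×6.4×3.3)/(8.5×2.8×6.4×8.7) = 0.038250
P(5)/P(0) = (1.0×2.4×6.4×3.3×6.0)/(8.5×2.8×6.4×8.7×3.8) = 0.060394
P(6)/P(0) = (1.0×2.4×6.4×3.3×6.0×2.1)/(8.5×2.8×6.4×8.7×3.8×7.2) = 0.017615

Normalization: ∑ P(n) = 1
P(0) × (1.0000 + 0.11765 + 0.10084 + 0.10084 + 0.038250 + 0.060394 + 0.017615) = 1
P(0) × 1.4356 = 1
P(0) = 1/1.4356 = 0.6966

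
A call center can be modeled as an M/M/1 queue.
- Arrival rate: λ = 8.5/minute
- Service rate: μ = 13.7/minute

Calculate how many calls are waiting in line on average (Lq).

ρ = λ/μ = 8.5/13.7 = 0.6204
For M/M/1: Lq = λ²/(μ(μ-λ))
Lq = 72.25/(13.7 × 5.20)
Lq = 1.0142 calls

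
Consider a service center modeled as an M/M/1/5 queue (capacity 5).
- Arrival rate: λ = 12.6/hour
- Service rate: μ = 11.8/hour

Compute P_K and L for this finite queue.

ρ = λ/μ = 12.6/11.8 = 1.0678
P₀ = (1-ρ)/(1-ρ^(K+1)) = (1-1.0678)/(1-1.0678^6) = -0.06780/-0.4823 = 0.1406
P_K = P₀×ρ^K = 0.14057 × 1.0678^5 = 0.14057 × 1.3882 = 0.1951
Blocking probability P_5 = 0.1951 (19.51%)
L = ρ[1 - (K+1)ρ^K + Kρ^(K+1)] / [(1-ρ)(1-ρ^(K+1))]
L = 1.0678 × (1 - 6×1.3881921 + 5×1.4823116) / ((1 - 1.0678) × (1 - 1.4823116)) = 2.6908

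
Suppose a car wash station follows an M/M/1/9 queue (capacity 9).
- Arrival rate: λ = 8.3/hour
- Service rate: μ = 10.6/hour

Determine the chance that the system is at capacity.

ρ = λ/μ = 8.3/10.6 = 0.78302
P₀ = (1-ρ)/(1-ρ^(K+1)) = (1-0.78302)/(1-0.78302^10) = 0.2170/0.9134 = 0.2376
P_K = P₀×ρ^K = 0.23756 × 0.78302^9 = 0.23756 × 0.11065 = 0.02629
Blocking probability = 2.63%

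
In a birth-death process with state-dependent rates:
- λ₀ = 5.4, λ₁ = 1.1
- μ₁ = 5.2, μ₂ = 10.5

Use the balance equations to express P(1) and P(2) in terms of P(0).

Balance equations:
State 0: λ₀P₀ = μ₁P₁ → P₁ = (λ₀/μ₁)P₀ = (5.4/5.2)P₀ = 1.0385P₀
State 1: P₂ = (λ₀λ₁)/(μ₁μ₂)P₀ = (5.4×1.1)/(5.2×10.5)P₀ = 0.1088P₀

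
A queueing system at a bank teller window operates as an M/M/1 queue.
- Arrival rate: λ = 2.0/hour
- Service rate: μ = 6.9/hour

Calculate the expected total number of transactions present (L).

ρ = λ/μ = 2.0/6.9 = 0.2899
For M/M/1: L = λ/(μ-λ)
L = 2.0/(6.9-2.0) = 2.0/4.90
L = 0.4082 transactions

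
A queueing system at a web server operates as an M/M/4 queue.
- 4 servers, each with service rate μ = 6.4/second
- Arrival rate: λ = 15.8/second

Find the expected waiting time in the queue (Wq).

Traffic intensity: ρ = λ/(cμ) = 15.8/(4×6.4) = 0.6172
Since ρ = 0.6172 < 1, system is stable.
Offered load a = λ/μ = cρ = 15.8/6.4 = 2.4688
P₀ = [ Σₙ₌₀^3 aⁿ/n! + a^4/(4!(1-ρ)) ]⁻¹
Σ = a^0/0! + a^1/1! + a^2/2! + a^3/3! = 1.00000 + 2.46875 + 3.04736 + 2.50773 = 9.0238
a^4/(4!(1-ρ)) = 37.1457/(24 × 0.38281) = 4.0431
P₀ = 1/(9.0238 + 4.0431) = 0.07653
Lq = P₀·a^4·ρ / (4!(1-ρ)²) = 0.076529 × 37.1457 × 0.61719 / (24 × 0.14655) = 0.4988
Wq = Lq/λ = 0.4988/15.8 = 0.03157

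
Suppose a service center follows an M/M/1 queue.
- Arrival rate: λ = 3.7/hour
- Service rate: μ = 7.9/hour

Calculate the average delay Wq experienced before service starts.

First, compute utilization: ρ = λ/μ = 3.7/7.9 = 0.4684
For M/M/1: Wq = λ/(μ(μ-λ))
Wq = 3.7/(7.9 × (7.9-3.7))
Wq = 3.7/(7.9 × 4.20)
Wq = 0.1115 hours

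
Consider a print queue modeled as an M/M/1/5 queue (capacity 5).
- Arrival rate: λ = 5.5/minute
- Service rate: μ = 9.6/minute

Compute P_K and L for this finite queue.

ρ = λ/μ = 5.5/9.6 = 0.57292
P₀ = (1-ρ)/(1-ρ^(K+1)) = (1-0.57292)/(1-0.57292^6) = 0.42708/0.96464 = 0.4427
P_K = P₀×ρ^K = 0.4427 × 0.57292^5 = 0.4427 × 0.06173 = 0.02733
Blocking probability P_5 = 0.02733 (2.73%)
L = ρ[1 - (K+1)ρ^K + Kρ^(K+1)] / [(1-ρ)(1-ρ^(K+1))]
L = 0.57292 × (1 - 6×0.06173 + 5×0.03536) / ((1 - 0.57292) × (1 - 0.03536)) = 1.1215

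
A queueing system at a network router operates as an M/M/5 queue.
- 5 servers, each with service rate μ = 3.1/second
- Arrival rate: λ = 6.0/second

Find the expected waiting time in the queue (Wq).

Traffic intensity: ρ = λ/(cμ) = 6.0/(5×3.1) = 0.3871
Since ρ = 0.3871 < 1, system is stable.
Offered load a = λ/μ = cρ = 6.0/3.1 = 1.9355
P₀ = [ Σₙ₌₀^4 aⁿ/n! + a^5/(5!(1-ρ)) ]⁻¹
Σ = a^0/0! + a^1/1! + a^2/2! + a^3/3! + a^4/4! = 1.00000 + 1.93548 + 1.87305 + 1.20842 + 0.584719 = 6.6017
a^5/(5!(1-ρ)) = 27.1611/(120 × 0.6129) = 0.3693
P₀ = 1/(6.6017 + 0.3693) = 0.1435
Lq = P₀·a^5·ρ / (5!(1-ρ)²) = 0.14345 × 27.1611 × 0.38710 / (120 × 0.37565) = 0.03346
Wq = Lq/λ = 0.0334587/6.0 = 0.005576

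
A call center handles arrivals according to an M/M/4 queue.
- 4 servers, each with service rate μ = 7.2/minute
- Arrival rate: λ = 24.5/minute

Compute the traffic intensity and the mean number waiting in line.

Traffic intensity: ρ = λ/(cμ) = 24.5/(4×7.2) = 0.8507
Since ρ = 0.8507 < 1, system is stable.
Offered load a = λ/μ = cρ = 24.5/7.2 = 3.4028
P₀ = [ Σₙ₌₀^3 aⁿ/n! + a^4/(4!(1-ρ)) ]⁻¹
Σ = a^0/0! + a^1/1! + a^2/2! + a^3/3! = 1.00000 + 3.40278 + 5.78945 + 6.56674 = 16.7590
a^4/(4!(1-ρ)) = 134.0708/(24 × 0.1493056) = 37.4151
P₀ = 1/(16.7590 + 37.4151) = 0.01846
Lq = P₀·a^4·ρ / (4!(1-ρ)²) = 0.018459 × 134.0708 × 0.85069 / (24 × 0.022292) = 3.9351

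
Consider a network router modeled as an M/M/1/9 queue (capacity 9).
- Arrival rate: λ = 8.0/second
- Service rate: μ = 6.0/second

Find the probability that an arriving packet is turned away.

ρ = λ/μ = 8.0/6.0 = 1.33333
P₀ = (1-ρ)/(1-ρ^(K+1)) = (1-1.33333)/(1-1.33333^10) = -0.3333/-16.7573 = 0.01989
P_K = P₀×ρ^K = 0.01989 × 1.33333^9 = 0.01989 × 13.3180 = 0.2649
Blocking probability = 26.49%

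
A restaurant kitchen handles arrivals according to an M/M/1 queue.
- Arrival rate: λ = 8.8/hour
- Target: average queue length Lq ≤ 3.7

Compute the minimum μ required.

For M/M/1: Lq = λ²/(μ(μ-λ))
Need Lq ≤ 3.7, i.e. μ(μ-λ) ≥ λ²/3.7
μ² - 8.8μ - 77.44/3.7 ≥ 0  →  μ² - 8.8μ - 20.92973 ≥ 0
Quadratic formula (positive root): μ = [λ + √(λ² + 4×20.92973)]/2
Discriminant: 77.44 + 4×20.92973 = 161.1589, √161.1589 = 12.6948
μ ≥ (8.8 + 12.6948)/2 = 10.7474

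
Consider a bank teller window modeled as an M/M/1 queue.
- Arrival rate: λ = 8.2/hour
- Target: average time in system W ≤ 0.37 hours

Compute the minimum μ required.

For M/M/1: W = 1/(μ-λ)
Need W ≤ 0.37, so 1/(μ-λ) ≤ 0.37
μ - λ ≥ 1/0.37 = 2.7027
μ ≥ 8.2 + 2.7027 = 10.9027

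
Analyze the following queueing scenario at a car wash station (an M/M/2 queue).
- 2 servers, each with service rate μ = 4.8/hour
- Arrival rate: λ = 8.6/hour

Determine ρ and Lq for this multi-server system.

Traffic intensity: ρ = λ/(cμ) = 8.6/(2×4.8) = 0.8958
Since ρ = 0.8958 < 1, system is stable.
Offered load a = λ/μ = cρ = 8.6/4.8 = 1.7917
P₀ = [ Σₙ₌₀^1 aⁿ/n! + a^2/(2!(1-ρ)) ]⁻¹
Σ = a^0/0! + a^1/1! = 1.0000 + 1.7917 = 2.7917
a^2/(2!(1-ρ)) = 3.21007/(2 × 0.104167) = 15.4083
P₀ = 1/(2.7917 + 15.4083) = 0.05495
Lq = P₀·a^2·ρ / (2!(1-ρ)²) = 0.0549451 × 3.21007 × 0.895833 / (2 × 0.0108507) = 7.2809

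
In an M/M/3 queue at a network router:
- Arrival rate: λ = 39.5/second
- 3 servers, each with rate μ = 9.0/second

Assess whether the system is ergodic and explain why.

Stability requires ρ = λ/(cμ) < 1
ρ = 39.5/(3 × 9.0) = 39.5/27.00 = 1.4630
Since 1.4630 ≥ 1, the system is UNSTABLE.
Need c > λ/μ = 39.5/9.0 = 4.39.
Minimum servers needed: c = 5.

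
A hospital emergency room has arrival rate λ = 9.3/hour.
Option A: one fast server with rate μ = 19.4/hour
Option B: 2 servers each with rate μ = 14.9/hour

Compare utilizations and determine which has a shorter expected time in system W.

Option A: single server μ = 19.4 (M/M/1)
  ρ_A = 9.3/19.4 = 0.4794
  W_A = 1/(μ-λ) = 1/(19.4-9.3) = 1/10.10 = 0.09901

Option B: 2 servers μ = 14.9 (M/M/2)
  ρ_B = λ/(cμ) = 9.3/(2×14.9) = 0.3121
  Offered load a = λ/μ = cρ = 9.3/14.9 = 0.6242
  P₀ = [ Σₙ₌₀^1 aⁿ/n! + a^2/(2!(1-ρ)) ]⁻¹
  Σ = a^0/0! + a^1/1! = 1.0000 + 0.6242 = 1.6242
  a^2/(2!(1-ρ)) = 0.3896/(2 × 0.6879) = 0.2832
  P₀ = 1/(1.6242 + 0.2832) = 0.5243
  Lq = P₀·a^2·ρ / (2!(1-ρ)²) = 0.52430 × 0.38958 × 0.31208 / (2 × 0.47323) = 0.06735
  Wq_B = Lq/λ = 0.067349/9.3 = 0.0072418
  W_B = Wq_B + 1/μ = 0.0072418 + 0.067114 = 0.07436

Since W_B = 0.07436 < W_A = 0.09901, Option B (multiple servers) has the shorter time in system.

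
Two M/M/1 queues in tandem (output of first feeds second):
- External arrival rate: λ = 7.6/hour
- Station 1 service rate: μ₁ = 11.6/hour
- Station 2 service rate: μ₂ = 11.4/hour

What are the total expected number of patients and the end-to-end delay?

By Jackson's theorem, each station behaves as independent M/M/1.
Station 1: ρ₁ = 7.6/11.6 = 0.6552, L₁ = ρ₁/(1-ρ₁) = λ/(μ₁-λ) = 7.6/4.00 = 1.9000
Station 2: ρ₂ = 7.6/11.4 = 0.6667, L₂ = ρ₂/(1-ρ₂) = λ/(μ₂-λ) = 7.6/3.80 = 2.0000
Total: L = L₁ + L₂ = 1.9000 + 2.0000 = 3.9000
W = L/λ = 3.9000/7.6 = 0.5132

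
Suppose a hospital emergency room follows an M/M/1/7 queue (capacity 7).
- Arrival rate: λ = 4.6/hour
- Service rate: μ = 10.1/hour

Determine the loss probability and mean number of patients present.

ρ = λ/μ = 4.6/10.1 = 0.45545
P₀ = (1-ρ)/(1-ρ^(K+1)) = (1-0.45545)/(1-0.45545^8) = 0.54455/0.99815 = 0.5456
P_K = P₀×ρ^K = 0.5456 × 0.45545^7 = 0.5456 × 0.004065 = 0.002218
Blocking probability P_7 = 0.002218 (0.22%)
L = ρ[1 - (K+1)ρ^K + Kρ^(K+1)] / [(1-ρ)(1-ρ^(K+1))]
L = 0.45545 × (1 - 8×0.004065 + 7×0.001852) / ((1 - 0.45545) × (1 - 0.001852)) = 0.8215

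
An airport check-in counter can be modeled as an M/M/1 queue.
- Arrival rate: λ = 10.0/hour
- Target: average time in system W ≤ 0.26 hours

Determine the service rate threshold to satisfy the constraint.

For M/M/1: W = 1/(μ-λ)
Need W ≤ 0.26, so 1/(μ-λ) ≤ 0.26
μ - λ ≥ 1/0.26 = 3.8462
μ ≥ 10.0 + 3.8462 = 13.8462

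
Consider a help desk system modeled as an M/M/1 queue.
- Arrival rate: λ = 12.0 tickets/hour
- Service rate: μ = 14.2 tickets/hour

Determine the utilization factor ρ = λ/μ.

Server utilization: ρ = λ/μ
ρ = 12.0/14.2 = 0.8451
The server is busy 84.51% of the time.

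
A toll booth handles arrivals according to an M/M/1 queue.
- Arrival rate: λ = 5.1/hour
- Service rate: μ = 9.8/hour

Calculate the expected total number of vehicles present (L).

ρ = λ/μ = 5.1/9.8 = 0.5204
For M/M/1: L = λ/(μ-λ)
L = 5.1/(9.8-5.1) = 5.1/4.70
L = 1.0851 vehicles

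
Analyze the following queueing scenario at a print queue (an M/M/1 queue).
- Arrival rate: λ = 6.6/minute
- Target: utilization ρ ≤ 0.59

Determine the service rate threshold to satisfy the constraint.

ρ = λ/μ, so μ = λ/ρ
μ ≥ 6.6/0.59 = 11.1864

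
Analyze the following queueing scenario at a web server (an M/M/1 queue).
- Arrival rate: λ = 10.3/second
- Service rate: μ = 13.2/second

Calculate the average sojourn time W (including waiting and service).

First, compute utilization: ρ = λ/μ = 10.3/13.2 = 0.7803
For M/M/1: W = 1/(μ-λ)
W = 1/(13.2-10.3) = 1/2.90
W = 0.3448 seconds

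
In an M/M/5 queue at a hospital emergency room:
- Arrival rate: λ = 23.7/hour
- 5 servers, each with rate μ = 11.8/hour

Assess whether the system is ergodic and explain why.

Stability requires ρ = λ/(cμ) < 1
ρ = 23.7/(5 × 11.8) = 23.7/59.00 = 0.4017
Since 0.4017 < 1, the system is STABLE.
The servers are busy 40.17% of the time.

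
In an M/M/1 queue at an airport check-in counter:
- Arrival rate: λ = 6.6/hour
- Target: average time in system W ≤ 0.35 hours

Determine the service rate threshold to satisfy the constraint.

For M/M/1: W = 1/(μ-λ)
Need W ≤ 0.35, so 1/(μ-λ) ≤ 0.35
μ - λ ≥ 1/0.35 = 2.8571
μ ≥ 6.6 + 2.8571 = 9.4571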